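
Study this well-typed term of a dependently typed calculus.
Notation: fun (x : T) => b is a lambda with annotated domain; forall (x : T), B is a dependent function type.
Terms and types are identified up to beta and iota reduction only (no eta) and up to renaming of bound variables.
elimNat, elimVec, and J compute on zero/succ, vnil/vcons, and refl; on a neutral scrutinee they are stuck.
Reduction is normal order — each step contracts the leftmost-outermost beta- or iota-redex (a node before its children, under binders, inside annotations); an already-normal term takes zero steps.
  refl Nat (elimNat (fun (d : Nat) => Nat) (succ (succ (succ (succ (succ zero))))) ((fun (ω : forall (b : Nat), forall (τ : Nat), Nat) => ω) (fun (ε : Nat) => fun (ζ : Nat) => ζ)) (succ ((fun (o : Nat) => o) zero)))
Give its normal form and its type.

reduced normal form:
  refl Nat (succ (succ (succ (succ (succ zero)))))
inferred type:
  Eq Nat (succ (succ (succ (succ (succ zero))))) (succ (succ (succ (succ (succ zero)))))
observation: normalization takes exactly 7 steps under the normal-order strategy.


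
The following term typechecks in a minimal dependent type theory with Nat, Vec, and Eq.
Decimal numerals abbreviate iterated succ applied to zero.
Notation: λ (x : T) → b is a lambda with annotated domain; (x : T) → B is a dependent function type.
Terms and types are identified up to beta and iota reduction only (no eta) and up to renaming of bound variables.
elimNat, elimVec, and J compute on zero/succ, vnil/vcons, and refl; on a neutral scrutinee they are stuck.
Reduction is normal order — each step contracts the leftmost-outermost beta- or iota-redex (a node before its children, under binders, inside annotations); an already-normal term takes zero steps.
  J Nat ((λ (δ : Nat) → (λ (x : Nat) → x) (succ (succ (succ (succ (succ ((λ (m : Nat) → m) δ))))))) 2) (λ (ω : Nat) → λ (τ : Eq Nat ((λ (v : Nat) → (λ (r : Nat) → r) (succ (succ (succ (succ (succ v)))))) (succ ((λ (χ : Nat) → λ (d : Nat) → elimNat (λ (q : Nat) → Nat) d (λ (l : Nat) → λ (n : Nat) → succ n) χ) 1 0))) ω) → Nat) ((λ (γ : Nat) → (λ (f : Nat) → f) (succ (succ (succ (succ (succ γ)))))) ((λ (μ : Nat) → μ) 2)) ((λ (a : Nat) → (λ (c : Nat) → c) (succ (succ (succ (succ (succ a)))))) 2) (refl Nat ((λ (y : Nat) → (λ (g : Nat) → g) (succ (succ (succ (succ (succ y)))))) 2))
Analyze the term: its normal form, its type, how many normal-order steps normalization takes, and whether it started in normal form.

reduced normal form:
  7
the term's type:
  Nat
normal-order step count: 4
term was already normal: no
first contracted redex: a J iota-redex


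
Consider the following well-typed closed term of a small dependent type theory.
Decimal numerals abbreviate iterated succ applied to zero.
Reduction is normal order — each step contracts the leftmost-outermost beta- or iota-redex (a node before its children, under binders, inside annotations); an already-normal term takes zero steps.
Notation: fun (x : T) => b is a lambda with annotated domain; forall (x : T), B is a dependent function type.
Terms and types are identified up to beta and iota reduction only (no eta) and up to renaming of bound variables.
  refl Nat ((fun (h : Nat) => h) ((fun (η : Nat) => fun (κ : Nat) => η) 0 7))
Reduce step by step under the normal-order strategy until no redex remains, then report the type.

reduction (normal order):
  refl Nat ((fun (h : Nat) => h) ((fun (η : Nat) => fun (κ : Nat) => η) 0 7))
  ~> refl Nat ((fun (h : Nat) => fun (η : Nat) => h) 0 7)
  ~> refl Nat ((fun (h : Nat) => 0) 7)
  ~> refl Nat 0
the term's type:
  Eq Nat 0 0


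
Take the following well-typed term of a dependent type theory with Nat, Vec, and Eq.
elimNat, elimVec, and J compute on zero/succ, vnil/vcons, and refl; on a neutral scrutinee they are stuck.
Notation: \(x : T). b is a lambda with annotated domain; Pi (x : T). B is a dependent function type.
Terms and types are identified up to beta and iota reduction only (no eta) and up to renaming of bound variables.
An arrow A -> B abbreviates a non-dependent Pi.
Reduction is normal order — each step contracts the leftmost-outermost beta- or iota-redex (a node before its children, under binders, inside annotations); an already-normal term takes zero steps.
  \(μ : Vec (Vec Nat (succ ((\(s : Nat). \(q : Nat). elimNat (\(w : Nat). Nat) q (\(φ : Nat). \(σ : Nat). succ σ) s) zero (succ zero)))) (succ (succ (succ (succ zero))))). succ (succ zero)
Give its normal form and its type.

reduced normal form:
  \(μ : Vec (Vec Nat (succ (succ zero))) (succ (succ (succ (succ zero))))). succ (succ zero)
the term's type:
  Vec (Vec Nat (succ (succ zero))) (succ (succ (succ (succ zero)))) -> Nat
observation: the first redex contracted is a beta-redex; the normal form is reached in 3 normal-order steps.


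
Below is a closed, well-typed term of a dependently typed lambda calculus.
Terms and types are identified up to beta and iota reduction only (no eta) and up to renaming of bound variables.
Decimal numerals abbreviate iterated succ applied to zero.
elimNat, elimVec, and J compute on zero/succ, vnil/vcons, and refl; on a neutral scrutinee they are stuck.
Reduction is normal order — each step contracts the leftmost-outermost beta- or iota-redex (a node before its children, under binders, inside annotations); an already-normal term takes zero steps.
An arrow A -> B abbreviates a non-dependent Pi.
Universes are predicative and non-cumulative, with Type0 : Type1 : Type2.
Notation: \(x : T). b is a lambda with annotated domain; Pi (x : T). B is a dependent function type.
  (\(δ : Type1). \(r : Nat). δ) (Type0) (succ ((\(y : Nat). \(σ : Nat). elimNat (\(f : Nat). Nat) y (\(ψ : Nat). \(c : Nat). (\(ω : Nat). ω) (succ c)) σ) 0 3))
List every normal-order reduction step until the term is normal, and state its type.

normal-order reduction sequence:
  (\(δ : Type1). \(r : Nat). δ) (Type0) (succ ((\(y : Nat). \(σ : Nat). elimNat (\(f : Nat). Nat) y (\(ψ : Nat). \(c : Nat). (\(ω : Nat). ω) (succ c)) σ) 0 3))
  ~> (\(δ : Nat). Type0) (succ ((\(r : Nat). \(y : Nat). elimNat (\(σ : Nat). Nat) r (\(f : Nat). \(ψ : Nat). (\(c : Nat). c) (succ ψ)) y) 0 3))
  ~> Type0
type:
  Type1


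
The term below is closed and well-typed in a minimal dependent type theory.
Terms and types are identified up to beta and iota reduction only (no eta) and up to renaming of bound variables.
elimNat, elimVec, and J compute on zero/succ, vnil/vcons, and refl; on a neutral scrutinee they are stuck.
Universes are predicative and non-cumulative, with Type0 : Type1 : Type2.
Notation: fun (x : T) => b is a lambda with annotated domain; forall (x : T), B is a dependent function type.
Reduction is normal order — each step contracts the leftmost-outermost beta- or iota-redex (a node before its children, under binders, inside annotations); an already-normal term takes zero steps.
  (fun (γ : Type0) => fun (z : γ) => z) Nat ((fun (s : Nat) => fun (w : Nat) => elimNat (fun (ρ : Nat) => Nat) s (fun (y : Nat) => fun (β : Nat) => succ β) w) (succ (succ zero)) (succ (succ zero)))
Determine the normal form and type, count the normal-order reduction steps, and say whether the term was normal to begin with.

resulting normal form:
  succ (succ (succ (succ zero)))
the term's type:
  Nat
normal-order step count: 11
already normal: no
first redex: a beta-redex


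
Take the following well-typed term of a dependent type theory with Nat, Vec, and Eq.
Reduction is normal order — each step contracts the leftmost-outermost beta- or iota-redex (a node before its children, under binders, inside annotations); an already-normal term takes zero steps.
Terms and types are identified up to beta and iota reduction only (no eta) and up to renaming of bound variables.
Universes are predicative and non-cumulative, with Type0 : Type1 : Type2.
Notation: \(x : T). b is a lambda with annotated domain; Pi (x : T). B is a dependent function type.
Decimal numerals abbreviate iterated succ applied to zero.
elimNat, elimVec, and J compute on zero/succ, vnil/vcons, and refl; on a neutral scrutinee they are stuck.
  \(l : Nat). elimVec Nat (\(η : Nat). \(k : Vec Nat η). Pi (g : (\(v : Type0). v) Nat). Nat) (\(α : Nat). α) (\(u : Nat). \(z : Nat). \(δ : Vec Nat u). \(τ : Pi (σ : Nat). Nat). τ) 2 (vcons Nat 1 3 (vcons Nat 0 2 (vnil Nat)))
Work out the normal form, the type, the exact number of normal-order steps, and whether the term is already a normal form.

resulting normal form:
  \(l : Nat). \(η : Nat). η
the term's type:
  Pi (l : Nat). Pi (η : Nat). Nat
normal-order step count: 11
term was already normal: no
first redex: an elimVec iota-redex


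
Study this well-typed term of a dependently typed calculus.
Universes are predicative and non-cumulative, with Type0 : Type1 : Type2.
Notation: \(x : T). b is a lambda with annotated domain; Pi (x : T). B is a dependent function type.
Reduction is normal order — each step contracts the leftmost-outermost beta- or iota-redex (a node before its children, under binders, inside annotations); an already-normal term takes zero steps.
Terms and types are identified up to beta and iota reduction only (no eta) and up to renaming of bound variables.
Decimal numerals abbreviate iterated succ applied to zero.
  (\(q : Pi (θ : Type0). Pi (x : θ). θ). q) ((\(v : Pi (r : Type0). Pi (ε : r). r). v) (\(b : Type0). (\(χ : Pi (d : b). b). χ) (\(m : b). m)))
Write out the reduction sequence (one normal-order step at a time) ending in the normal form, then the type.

normal-order reduction:
  (\(q : Pi (θ : Type0). Pi (x : θ). θ). q) ((\(v : Pi (r : Type0). Pi (ε : r). r). v) (\(b : Type0). (\(χ : Pi (d : b). b). χ) (\(m : b). m)))
  ~> (\(q : Pi (θ : Type0). Pi (x : θ). θ). q) (\(v : Type0). (\(r : Pi (ε : v). v). r) (\(b : v). b))
  ~> \(q : Type0). (\(θ : Pi (x : q). q). θ) (\(v : q). v)
  ~> \(q : Type0). \(θ : q). θ
inferred type:
  Pi (q : Type0). Pi (θ : q). q


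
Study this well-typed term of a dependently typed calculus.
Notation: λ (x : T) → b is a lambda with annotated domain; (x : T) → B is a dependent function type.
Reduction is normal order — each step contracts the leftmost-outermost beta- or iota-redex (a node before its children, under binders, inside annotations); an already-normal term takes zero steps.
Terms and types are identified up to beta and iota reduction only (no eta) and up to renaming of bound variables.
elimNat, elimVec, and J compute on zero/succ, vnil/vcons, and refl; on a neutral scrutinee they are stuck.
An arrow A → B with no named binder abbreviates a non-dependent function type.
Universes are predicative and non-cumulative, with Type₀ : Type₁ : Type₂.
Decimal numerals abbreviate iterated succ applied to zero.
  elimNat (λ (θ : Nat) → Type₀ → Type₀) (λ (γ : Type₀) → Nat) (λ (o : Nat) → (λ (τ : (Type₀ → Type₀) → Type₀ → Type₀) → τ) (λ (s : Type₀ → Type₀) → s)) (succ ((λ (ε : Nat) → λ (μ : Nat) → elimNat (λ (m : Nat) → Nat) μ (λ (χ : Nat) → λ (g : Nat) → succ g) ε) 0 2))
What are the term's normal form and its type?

resulting normal form:
  λ (θ : Type₀) → Nat
the term's type:
  Type₀ → Type₀
observation: the leftmost-outermost redex is an elimNat iota-redex, and normalization takes 15 steps.


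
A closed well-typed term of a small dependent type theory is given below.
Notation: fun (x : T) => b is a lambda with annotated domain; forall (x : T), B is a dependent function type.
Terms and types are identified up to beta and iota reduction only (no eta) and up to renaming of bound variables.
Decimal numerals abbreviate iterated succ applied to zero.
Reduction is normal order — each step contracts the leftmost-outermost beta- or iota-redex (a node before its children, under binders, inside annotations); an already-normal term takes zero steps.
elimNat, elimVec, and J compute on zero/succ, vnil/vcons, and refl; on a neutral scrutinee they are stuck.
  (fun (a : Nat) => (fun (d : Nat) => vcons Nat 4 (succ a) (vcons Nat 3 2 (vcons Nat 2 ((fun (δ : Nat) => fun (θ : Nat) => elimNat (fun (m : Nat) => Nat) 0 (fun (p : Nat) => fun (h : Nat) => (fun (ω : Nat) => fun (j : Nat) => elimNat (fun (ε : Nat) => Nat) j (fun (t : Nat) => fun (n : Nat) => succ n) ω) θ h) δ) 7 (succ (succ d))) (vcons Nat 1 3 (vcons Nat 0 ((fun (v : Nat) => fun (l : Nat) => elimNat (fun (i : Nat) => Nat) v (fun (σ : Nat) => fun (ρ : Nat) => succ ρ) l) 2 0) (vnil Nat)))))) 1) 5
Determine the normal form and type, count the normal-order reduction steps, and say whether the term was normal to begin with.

normal form:
  vcons Nat 4 6 (vcons Nat 3 2 (vcons Nat 2 21 (vcons Nat 1 3 (vcons Nat 0 2 (vnil Nat)))))
type:
  Vec Nat 5
steps to reach normal form (normal order): 113
started in normal form: no
first redex: a beta-redex


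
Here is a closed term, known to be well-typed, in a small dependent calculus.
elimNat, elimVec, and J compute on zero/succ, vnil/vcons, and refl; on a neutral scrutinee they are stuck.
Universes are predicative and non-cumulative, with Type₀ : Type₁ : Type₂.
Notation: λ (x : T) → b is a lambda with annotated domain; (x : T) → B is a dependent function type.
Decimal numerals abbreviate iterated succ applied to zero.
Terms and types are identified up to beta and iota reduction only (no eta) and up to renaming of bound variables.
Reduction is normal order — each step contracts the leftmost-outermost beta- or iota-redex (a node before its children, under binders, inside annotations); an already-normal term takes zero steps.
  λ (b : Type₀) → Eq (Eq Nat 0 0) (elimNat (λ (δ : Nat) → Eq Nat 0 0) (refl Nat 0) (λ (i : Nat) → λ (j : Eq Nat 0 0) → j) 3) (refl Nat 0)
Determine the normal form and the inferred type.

normal form:
  λ (b : Type₀) → Eq (Eq Nat 0 0) (refl Nat 0) (refl Nat 0)
inferred type:
  (b : Type₀) → Type₀
observation: 10 normal-order steps separate the term from its normal form.


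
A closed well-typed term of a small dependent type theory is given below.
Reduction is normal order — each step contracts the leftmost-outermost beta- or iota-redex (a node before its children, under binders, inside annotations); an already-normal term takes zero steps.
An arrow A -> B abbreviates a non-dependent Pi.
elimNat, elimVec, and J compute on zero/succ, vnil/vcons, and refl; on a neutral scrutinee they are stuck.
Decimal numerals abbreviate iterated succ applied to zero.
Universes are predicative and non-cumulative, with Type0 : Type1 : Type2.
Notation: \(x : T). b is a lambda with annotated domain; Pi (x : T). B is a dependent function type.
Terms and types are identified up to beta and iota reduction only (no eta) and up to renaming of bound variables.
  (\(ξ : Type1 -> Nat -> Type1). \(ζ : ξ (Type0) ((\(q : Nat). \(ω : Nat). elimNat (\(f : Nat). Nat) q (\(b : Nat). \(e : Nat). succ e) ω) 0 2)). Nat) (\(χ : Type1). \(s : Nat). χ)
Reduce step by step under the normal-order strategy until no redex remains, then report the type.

reduction (normal order):
  (\(ξ : Type1 -> Nat -> Type1). \(ζ : ξ (Type0) ((\(q : Nat). \(ω : Nat). elimNat (\(f : Nat). Nat) q (\(b : Nat). \(e : Nat). succ e) ω) 0 2)). Nat) (\(χ : Type1). \(s : Nat). χ)
  ~> \(ξ : (\(ζ : Type1). \(q : Nat). ζ) (Type0) ((\(ω : Nat). \(f : Nat). elimNat (\(b : Nat). Nat) ω (\(e : Nat). \(χ : Nat). succ χ) f) 0 2)). Nat
  ~> \(ξ : (\(ζ : Nat). Type0) ((\(q : Nat). \(ω : Nat). elimNat (\(f : Nat). Nat) q (\(b : Nat). \(e : Nat). succ e) ω) 0 2)). Nat
  ~> \(ξ : Type0). Nat
the term's type:
  Type0 -> Type0


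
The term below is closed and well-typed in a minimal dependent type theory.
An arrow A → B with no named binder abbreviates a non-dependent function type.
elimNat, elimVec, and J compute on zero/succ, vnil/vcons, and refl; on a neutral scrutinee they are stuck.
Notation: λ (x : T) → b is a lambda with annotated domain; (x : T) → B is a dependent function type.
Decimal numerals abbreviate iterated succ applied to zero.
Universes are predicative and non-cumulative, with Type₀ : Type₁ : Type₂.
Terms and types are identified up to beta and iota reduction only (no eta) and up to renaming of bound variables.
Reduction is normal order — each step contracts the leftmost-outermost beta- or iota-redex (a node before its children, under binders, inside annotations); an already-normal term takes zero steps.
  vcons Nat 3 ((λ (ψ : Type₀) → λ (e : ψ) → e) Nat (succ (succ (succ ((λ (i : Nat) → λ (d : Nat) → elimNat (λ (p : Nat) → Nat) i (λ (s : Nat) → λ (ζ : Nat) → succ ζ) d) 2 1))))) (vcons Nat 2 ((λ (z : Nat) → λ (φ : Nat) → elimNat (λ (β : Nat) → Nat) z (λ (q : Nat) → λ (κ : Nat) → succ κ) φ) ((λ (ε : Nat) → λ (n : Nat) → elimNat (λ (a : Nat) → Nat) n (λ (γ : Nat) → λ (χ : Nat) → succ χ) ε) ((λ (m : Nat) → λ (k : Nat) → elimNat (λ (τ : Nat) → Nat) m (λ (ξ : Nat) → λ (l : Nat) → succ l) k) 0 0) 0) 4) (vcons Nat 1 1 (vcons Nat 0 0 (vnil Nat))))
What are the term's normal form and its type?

resulting normal form:
  vcons Nat 3 6 (vcons Nat 2 4 (vcons Nat 1 1 (vcons Nat 0 0 (vnil Nat))))
inferred type:
  Vec Nat 4
observation: the term reaches its normal form after 29 normal-order steps.


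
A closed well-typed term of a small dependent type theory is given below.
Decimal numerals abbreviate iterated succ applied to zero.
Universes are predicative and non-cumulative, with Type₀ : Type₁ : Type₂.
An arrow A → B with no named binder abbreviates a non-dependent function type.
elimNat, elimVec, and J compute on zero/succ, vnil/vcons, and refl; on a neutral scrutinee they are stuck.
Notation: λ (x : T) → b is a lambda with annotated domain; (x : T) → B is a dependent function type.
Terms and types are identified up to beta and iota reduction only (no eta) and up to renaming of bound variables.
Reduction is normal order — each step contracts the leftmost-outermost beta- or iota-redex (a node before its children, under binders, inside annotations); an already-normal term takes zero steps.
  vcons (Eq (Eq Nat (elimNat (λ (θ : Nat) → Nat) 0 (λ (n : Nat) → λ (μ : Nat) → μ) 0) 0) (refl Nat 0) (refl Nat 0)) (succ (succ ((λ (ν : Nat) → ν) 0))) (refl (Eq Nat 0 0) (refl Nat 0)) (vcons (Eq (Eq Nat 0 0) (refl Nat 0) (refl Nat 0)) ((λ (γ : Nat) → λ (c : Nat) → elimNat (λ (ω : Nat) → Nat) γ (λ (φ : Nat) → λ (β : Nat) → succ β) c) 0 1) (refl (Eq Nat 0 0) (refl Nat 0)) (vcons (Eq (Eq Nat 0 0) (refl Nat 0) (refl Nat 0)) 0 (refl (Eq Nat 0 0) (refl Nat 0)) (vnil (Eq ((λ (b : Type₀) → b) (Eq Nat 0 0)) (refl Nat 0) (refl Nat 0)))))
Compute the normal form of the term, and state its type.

reduced normal form:
  vcons (Eq (Eq Nat 0 0) (refl Nat 0) (refl Nat 0)) 2 (refl (Eq Nat 0 0) (refl Nat 0)) (vcons (Eq (Eq Nat 0 0) (refl Nat 0) (refl Nat 0)) 1 (refl (Eq Nat 0 0) (refl Nat 0)) (vcons (Eq (Eq Nat 0 0) (refl Nat 0) (refl Nat 0)) 0 (refl (Eq Nat 0 0) (refl Nat 0)) (vnil (Eq (Eq Nat 0 0) (refl Nat 0) (refl Nat 0)))))
the term's type:
  Vec (Eq (Eq Nat 0 0) (refl Nat 0) (refl Nat 0)) 3
observation: reduction starts at an elimNat iota-redex, and 9 normal-order steps reach the normal form.


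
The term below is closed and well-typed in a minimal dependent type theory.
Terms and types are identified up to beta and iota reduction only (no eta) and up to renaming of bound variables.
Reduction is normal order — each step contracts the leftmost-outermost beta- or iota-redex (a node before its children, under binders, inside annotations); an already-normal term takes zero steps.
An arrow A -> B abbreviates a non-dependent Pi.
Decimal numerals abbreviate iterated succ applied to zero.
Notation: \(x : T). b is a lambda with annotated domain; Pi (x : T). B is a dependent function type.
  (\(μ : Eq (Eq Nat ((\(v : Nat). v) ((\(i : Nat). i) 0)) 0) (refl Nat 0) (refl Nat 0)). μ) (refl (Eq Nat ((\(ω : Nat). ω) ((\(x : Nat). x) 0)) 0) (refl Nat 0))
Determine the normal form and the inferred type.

reduced normal form:
  refl (Eq Nat 0 0) (refl Nat 0)
inferred type:
  Eq (Eq Nat 0 0) (refl Nat 0) (refl Nat 0)


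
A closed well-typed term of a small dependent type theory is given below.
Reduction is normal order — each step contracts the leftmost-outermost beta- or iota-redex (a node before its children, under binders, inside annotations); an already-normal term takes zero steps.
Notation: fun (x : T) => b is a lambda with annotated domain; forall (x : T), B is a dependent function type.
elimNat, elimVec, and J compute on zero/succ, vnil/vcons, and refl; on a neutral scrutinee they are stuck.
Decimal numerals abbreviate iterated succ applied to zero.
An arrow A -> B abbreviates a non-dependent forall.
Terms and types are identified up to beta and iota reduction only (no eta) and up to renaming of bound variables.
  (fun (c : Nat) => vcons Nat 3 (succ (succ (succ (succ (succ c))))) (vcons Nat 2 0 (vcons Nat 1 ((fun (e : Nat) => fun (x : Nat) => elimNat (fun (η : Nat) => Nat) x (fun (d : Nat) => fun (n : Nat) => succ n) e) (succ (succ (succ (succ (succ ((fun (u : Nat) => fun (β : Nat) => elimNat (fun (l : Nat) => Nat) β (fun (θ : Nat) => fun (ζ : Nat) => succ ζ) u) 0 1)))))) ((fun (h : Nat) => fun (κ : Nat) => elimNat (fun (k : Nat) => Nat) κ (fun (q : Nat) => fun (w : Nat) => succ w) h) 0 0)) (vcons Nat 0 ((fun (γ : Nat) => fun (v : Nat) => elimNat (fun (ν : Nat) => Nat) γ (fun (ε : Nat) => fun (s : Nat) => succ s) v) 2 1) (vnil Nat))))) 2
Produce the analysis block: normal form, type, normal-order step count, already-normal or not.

normal form:
  vcons Nat 3 7 (vcons Nat 2 0 (vcons Nat 1 6 (vcons Nat 0 3 (vnil Nat))))
the term's type:
  Vec Nat 4
steps to reach normal form (normal order): 34
started in normal form: no
first redex: a beta-redex


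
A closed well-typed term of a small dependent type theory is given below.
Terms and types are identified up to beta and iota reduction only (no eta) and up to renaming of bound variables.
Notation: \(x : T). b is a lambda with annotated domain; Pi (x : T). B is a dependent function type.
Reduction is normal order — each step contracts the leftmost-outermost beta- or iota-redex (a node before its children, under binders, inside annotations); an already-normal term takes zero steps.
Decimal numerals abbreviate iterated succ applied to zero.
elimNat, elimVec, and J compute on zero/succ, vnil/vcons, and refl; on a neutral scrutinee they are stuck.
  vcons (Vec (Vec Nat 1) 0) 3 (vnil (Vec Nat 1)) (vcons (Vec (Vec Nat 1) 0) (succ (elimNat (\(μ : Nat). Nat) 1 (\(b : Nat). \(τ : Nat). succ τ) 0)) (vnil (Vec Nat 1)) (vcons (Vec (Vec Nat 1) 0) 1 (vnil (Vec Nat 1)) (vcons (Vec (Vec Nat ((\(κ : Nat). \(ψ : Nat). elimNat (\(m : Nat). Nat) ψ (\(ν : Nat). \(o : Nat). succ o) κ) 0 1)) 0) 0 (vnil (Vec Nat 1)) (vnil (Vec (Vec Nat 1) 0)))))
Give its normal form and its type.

normal form:
  vcons (Vec (Vec Nat 1) 0) 3 (vnil (Vec Nat 1)) (vcons (Vec (Vec Nat 1) 0) 2 (vnil (Vec Nat 1)) (vcons (Vec (Vec Nat 1) 0) 1 (vnil (Vec Nat 1)) (vcons (Vec (Vec Nat 1) 0) 0 (vnil (Vec Nat 1)) (vnil (Vec (Vec Nat 1) 0)))))
inferred type:
  Vec (Vec (Vec Nat 1) 0) 4


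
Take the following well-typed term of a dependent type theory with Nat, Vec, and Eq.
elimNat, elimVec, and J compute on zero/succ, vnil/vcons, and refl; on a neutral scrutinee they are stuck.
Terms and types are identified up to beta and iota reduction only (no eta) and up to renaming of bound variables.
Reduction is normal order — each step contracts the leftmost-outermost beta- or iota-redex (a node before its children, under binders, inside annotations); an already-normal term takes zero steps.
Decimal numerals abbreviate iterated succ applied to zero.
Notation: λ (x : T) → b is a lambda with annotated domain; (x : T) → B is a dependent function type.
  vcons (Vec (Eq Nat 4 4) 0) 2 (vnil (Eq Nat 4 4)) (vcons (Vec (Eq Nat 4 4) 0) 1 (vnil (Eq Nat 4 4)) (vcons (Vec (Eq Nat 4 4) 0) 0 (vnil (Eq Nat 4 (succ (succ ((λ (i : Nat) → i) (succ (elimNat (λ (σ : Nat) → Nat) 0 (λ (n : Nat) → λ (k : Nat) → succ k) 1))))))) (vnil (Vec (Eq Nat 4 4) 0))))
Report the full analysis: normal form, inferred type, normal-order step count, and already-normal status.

normal form:
  vcons (Vec (Eq Nat 4 4) 0) 2 (vnil (Eq Nat 4 4)) (vcons (Vec (Eq Nat 4 4) 0) 1 (vnil (Eq Nat 4 4)) (vcons (Vec (Eq Nat 4 4) 0) 0 (vnil (Eq Nat 4 4)) (vnil (Vec (Eq Nat 4 4) 0))))
inferred type:
  Vec (Vec (Eq Nat 4 4) 0) 3
reduction steps (normal order): 5
started in normal form: no
first contracted redex: a beta-redex


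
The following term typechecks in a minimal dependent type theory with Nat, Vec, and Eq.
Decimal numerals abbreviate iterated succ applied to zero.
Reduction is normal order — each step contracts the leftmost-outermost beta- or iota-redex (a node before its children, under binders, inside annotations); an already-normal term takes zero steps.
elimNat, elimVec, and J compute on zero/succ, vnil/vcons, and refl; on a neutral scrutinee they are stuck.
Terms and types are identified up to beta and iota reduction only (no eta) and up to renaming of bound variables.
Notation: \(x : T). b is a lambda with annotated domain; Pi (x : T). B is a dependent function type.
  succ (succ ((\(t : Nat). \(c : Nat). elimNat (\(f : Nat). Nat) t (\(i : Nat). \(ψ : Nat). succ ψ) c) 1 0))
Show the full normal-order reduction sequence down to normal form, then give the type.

normal-order reduction sequence:
  succ (succ ((\(t : Nat). \(c : Nat). elimNat (\(f : Nat). Nat) t (\(i : Nat). \(ψ : Nat). succ ψ) c) 1 0))
  ~> succ (succ ((\(t : Nat). elimNat (\(c : Nat). Nat) 1 (\(f : Nat). \(i : Nat). succ i) t) 0))
  ~> succ (succ (elimNat (\(t : Nat). Nat) 1 (\(c : Nat). \(f : Nat). succ f) 0))
  ~> 3
the term's type:
  Nat


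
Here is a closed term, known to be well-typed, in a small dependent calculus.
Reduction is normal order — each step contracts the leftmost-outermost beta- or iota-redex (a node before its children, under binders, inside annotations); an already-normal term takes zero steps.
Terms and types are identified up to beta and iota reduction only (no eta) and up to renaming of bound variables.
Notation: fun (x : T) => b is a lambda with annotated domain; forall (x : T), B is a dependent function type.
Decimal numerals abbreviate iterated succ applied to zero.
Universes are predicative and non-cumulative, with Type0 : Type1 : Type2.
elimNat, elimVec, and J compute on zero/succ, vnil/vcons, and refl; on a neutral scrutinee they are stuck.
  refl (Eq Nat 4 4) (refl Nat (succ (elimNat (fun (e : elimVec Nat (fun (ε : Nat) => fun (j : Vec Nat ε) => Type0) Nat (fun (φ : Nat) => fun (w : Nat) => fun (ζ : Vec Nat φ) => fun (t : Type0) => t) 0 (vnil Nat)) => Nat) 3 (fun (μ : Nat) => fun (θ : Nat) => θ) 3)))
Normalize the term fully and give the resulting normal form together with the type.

resulting normal form:
  refl (Eq Nat 4 4) (refl Nat 4)
type:
  Eq (Eq Nat 4 4) (refl Nat 4) (refl Nat 4)
observation: 10 normal-order steps separate the term from its normal form.


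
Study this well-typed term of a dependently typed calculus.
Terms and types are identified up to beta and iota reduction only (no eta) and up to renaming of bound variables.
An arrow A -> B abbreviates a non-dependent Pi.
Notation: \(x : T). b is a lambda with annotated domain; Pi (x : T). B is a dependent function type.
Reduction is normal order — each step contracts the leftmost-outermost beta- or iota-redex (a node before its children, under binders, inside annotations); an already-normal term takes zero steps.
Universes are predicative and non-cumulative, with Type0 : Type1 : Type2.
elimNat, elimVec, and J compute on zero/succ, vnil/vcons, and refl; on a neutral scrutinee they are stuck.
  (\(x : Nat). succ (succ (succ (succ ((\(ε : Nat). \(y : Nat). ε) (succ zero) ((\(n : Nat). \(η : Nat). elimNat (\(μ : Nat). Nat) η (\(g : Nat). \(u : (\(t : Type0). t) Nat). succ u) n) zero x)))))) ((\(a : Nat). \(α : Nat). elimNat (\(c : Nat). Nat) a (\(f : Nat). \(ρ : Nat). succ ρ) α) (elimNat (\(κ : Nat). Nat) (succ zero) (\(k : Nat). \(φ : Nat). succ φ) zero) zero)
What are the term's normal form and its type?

resulting normal form:
  succ (succ (succ (succ (succ zero))))
the term's type:
  Nat
observation: the leftmost-outermost redex is a beta-redex, and normalization takes 3 steps.


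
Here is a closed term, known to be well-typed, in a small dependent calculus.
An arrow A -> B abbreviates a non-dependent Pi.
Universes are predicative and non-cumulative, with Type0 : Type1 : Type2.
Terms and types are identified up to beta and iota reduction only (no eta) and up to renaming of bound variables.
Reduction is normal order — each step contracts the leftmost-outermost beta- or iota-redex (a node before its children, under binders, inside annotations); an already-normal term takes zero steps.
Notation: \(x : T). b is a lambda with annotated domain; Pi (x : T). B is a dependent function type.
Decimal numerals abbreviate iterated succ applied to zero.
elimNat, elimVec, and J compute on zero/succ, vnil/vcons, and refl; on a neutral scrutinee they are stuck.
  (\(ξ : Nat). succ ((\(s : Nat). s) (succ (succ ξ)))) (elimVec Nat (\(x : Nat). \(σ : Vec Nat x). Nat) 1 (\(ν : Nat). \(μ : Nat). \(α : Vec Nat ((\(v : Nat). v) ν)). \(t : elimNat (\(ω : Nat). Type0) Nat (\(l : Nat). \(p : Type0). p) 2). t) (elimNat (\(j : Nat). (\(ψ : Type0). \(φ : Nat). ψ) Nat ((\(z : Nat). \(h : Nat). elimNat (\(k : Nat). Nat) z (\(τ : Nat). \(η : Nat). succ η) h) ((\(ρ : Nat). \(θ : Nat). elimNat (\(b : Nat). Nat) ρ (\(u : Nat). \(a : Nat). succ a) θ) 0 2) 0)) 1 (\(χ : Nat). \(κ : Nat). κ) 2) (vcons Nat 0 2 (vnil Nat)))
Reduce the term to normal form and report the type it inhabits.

reduced normal form:
  4
type:
  Nat
observation: the first redex contracted is a beta-redex; the normal form is reached in 8 normal-order steps.


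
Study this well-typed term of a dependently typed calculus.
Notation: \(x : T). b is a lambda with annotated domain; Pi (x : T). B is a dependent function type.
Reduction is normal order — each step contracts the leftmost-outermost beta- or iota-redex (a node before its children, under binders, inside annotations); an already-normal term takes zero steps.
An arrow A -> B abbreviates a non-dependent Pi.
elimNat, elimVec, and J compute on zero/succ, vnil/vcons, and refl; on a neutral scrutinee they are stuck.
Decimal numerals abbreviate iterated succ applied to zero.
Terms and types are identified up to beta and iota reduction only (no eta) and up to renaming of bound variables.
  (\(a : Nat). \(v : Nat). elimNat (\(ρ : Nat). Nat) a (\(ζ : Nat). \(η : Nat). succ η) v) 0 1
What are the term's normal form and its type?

normal form:
  1
inferred type:
  Nat


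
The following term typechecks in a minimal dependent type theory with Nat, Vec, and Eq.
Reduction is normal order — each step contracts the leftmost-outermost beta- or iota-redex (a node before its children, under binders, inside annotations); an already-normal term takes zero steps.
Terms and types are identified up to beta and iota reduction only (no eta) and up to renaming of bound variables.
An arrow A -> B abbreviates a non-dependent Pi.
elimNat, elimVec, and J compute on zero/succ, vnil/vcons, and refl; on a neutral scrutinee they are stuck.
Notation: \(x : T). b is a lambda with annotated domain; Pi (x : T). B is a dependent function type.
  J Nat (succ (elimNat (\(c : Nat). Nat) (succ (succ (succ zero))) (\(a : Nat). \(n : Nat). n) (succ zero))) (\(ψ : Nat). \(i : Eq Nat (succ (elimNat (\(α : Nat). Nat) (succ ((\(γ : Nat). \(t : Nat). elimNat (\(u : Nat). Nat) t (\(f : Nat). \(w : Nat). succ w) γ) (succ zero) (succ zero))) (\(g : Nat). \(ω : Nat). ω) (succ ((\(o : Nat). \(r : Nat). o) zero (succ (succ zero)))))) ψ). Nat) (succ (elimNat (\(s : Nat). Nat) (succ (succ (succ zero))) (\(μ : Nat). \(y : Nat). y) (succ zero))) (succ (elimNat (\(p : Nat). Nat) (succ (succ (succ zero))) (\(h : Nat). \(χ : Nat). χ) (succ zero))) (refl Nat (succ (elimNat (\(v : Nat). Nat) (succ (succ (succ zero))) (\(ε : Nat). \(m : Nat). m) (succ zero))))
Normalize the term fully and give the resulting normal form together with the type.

reduced normal form:
  succ (succ (succ (succ zero)))
the term's type:
  Nat
observation: the first redex contracted is a J iota-redex; the normal form is reached in 5 normal-order steps.


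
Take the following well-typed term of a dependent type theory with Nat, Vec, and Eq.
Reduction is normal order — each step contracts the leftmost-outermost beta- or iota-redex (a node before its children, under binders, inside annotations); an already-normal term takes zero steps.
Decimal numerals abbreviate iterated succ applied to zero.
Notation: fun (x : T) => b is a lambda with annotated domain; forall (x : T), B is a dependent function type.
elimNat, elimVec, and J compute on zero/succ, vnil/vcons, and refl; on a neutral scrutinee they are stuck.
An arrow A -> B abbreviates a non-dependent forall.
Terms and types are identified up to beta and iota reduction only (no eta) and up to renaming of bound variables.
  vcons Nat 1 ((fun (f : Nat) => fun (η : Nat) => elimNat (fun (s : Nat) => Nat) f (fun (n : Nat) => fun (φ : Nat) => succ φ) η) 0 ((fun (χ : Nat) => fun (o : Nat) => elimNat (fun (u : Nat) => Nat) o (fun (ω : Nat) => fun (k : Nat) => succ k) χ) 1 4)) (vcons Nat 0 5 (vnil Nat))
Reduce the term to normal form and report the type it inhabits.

normal form:
  vcons Nat 1 5 (vcons Nat 0 5 (vnil Nat))
inferred type:
  Vec Nat 2
observation: reduction starts at a beta-redex, and 24 normal-order steps reach the normal form.


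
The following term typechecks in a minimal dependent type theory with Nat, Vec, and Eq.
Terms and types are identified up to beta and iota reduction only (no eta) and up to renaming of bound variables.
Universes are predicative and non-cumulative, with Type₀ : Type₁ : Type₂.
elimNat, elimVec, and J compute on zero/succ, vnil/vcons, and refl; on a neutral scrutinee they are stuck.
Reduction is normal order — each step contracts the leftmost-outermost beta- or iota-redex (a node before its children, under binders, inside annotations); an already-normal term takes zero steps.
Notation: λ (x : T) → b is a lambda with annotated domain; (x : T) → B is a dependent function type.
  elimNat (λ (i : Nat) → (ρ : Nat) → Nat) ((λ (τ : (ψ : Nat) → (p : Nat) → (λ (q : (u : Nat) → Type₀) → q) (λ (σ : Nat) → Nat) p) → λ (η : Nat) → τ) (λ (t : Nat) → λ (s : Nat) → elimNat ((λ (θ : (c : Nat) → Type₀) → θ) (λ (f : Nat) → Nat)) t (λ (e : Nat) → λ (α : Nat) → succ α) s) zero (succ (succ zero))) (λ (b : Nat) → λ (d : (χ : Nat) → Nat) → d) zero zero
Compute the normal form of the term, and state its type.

resulting normal form:
  succ (succ zero)
inferred type:
  Nat


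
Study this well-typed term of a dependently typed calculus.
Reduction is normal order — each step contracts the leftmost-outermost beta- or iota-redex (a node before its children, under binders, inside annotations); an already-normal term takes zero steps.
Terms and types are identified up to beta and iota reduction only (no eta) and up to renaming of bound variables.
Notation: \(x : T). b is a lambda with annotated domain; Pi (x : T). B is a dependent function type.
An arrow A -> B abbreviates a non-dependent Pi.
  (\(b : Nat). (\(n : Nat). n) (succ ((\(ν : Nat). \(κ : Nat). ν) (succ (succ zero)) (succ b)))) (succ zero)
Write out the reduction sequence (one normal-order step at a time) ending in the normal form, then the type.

normal-order reduction sequence:
  (\(b : Nat). (\(n : Nat). n) (succ ((\(ν : Nat). \(κ : Nat). ν) (succ (succ zero)) (succ b)))) (succ zero)
  ~> (\(b : Nat). b) (succ ((\(n : Nat). \(ν : Nat). n) (succ (succ zero)) (succ (succ zero))))
  ~> succ ((\(b : Nat). \(n : Nat). b) (succ (succ zero)) (succ (succ zero)))
  ~> succ ((\(b : Nat). succ (succ zero)) (succ (succ zero)))
  ~> succ (succ (succ zero))
the term's type:
  Nat


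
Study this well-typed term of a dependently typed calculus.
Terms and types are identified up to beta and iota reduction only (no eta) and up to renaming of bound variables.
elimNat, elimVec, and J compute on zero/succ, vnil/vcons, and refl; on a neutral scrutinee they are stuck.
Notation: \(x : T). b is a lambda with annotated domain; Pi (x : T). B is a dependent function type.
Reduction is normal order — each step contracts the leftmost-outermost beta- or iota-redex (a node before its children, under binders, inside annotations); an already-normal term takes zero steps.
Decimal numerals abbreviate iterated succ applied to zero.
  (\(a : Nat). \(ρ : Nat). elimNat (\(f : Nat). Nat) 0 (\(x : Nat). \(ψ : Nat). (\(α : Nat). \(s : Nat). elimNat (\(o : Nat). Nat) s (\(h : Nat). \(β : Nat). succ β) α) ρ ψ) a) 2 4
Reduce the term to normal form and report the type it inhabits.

normal form:
  8
inferred type:
  Nat
observation: the leftmost-outermost redex is a beta-redex, and normalization takes 39 steps.


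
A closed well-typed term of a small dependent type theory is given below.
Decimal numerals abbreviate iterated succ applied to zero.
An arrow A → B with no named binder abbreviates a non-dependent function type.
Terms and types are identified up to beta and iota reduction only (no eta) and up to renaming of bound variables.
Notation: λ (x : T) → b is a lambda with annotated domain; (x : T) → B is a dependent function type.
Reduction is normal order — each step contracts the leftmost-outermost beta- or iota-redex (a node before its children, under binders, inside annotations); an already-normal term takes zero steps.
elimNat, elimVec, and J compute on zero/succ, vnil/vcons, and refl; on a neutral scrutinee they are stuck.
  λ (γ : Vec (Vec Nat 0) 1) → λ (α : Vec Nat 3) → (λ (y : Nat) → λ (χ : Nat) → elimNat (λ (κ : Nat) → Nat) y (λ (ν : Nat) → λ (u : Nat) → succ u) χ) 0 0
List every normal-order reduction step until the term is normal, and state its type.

normal-order reduction:
  λ (γ : Vec (Vec Nat 0) 1) → λ (α : Vec Nat 3) → (λ (y : Nat) → λ (χ : Nat) → elimNat (λ (κ : Nat) → Nat) y (λ (ν : Nat) → λ (u : Nat) → succ u) χ) 0 0
  ~> λ (γ : Vec (Vec Nat 0) 1) → λ (α : Vec Nat 3) → (λ (y : Nat) → elimNat (λ (χ : Nat) → Nat) 0 (λ (κ : Nat) → λ (ν : Nat) → succ ν) y) 0
  ~> λ (γ : Vec (Vec Nat 0) 1) → λ (α : Vec Nat 3) → elimNat (λ (y : Nat) → Nat) 0 (λ (χ : Nat) → λ (κ : Nat) → succ κ) 0
  ~> λ (γ : Vec (Vec Nat 0) 1) → λ (α : Vec Nat 3) → 0
type:
  Vec (Vec Nat 0) 1 → Vec Nat 3 → Nat


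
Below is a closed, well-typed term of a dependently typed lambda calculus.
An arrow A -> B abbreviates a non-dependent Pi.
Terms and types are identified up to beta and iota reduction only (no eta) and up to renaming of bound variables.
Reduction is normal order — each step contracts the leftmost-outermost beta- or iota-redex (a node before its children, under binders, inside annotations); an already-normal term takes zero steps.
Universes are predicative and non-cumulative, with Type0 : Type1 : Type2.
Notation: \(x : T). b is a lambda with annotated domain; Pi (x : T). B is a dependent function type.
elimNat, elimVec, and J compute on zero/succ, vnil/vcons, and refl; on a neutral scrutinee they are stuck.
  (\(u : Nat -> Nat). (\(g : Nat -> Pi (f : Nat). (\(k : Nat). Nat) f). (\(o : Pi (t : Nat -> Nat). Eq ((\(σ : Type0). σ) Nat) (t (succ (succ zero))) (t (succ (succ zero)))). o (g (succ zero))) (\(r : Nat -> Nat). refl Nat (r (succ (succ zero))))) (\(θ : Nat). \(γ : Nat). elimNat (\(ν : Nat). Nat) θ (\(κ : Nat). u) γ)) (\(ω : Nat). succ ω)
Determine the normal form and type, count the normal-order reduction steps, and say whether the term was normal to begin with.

resulting normal form:
  refl Nat (succ (succ (succ zero)))
inferred type:
  Eq Nat (succ (succ (succ zero))) (succ (succ (succ zero)))
steps to reach normal form (normal order): 13
started in normal form: no
first redex: a beta-redex


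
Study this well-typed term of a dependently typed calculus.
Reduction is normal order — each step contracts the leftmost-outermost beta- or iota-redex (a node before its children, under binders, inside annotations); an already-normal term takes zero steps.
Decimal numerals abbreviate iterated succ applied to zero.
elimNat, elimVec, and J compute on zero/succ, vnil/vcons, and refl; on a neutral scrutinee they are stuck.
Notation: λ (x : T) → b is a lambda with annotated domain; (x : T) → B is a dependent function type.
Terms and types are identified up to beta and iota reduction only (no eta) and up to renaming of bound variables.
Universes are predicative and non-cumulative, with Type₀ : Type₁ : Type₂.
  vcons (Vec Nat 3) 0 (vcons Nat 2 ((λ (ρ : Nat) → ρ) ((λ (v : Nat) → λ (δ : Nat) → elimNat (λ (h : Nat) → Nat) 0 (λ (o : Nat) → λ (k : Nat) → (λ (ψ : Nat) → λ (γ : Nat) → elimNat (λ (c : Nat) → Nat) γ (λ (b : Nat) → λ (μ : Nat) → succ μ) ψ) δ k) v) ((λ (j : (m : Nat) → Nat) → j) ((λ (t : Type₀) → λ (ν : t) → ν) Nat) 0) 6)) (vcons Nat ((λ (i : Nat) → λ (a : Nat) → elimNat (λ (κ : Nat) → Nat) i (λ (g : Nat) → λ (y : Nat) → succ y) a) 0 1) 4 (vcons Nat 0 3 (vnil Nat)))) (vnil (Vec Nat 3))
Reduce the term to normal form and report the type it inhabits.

normal form:
  vcons (Vec Nat 3) 0 (vcons Nat 2 0 (vcons Nat 1 4 (vcons Nat 0 3 (vnil Nat)))) (vnil (Vec Nat 3))
inferred type:
  Vec (Vec Nat 3) 1
observation: 34 normal-order steps normalize the term, beginning with a beta-redex.
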